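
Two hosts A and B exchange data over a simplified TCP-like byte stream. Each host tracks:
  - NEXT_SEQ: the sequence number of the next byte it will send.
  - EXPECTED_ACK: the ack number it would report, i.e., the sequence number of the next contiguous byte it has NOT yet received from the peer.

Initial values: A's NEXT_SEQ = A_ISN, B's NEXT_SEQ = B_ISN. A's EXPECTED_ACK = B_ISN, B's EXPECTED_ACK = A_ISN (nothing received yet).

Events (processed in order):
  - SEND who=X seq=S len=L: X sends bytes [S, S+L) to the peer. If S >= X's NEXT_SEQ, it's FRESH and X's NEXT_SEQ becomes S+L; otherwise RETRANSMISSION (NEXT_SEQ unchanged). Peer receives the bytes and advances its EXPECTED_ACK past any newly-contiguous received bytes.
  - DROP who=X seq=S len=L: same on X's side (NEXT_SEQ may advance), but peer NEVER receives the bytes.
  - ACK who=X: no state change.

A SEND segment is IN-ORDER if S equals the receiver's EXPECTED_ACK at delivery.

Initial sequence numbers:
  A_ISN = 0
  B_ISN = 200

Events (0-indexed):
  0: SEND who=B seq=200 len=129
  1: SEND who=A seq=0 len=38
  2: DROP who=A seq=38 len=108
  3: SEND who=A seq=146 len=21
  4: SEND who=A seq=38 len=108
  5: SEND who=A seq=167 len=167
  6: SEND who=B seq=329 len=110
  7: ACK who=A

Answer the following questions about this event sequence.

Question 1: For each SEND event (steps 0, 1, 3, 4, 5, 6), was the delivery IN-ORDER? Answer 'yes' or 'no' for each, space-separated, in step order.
Step 0: SEND seq=200 -> in-order
Step 1: SEND seq=0 -> in-order
Step 3: SEND seq=146 -> out-of-order
Step 4: SEND seq=38 -> in-order
Step 5: SEND seq=167 -> in-order
Step 6: SEND seq=329 -> in-order

Answer: yes yes no yes yes yes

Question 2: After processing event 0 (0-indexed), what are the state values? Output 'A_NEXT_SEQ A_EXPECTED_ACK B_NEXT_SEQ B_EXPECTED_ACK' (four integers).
After event 0: A_seq=0 A_ack=329 B_seq=329 B_ack=0

0 329 329 0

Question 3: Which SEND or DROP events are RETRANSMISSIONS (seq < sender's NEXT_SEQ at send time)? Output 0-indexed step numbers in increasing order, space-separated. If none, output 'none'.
Step 0: SEND seq=200 -> fresh
Step 1: SEND seq=0 -> fresh
Step 2: DROP seq=38 -> fresh
Step 3: SEND seq=146 -> fresh
Step 4: SEND seq=38 -> retransmit
Step 5: SEND seq=167 -> fresh
Step 6: SEND seq=329 -> fresh

Answer: 4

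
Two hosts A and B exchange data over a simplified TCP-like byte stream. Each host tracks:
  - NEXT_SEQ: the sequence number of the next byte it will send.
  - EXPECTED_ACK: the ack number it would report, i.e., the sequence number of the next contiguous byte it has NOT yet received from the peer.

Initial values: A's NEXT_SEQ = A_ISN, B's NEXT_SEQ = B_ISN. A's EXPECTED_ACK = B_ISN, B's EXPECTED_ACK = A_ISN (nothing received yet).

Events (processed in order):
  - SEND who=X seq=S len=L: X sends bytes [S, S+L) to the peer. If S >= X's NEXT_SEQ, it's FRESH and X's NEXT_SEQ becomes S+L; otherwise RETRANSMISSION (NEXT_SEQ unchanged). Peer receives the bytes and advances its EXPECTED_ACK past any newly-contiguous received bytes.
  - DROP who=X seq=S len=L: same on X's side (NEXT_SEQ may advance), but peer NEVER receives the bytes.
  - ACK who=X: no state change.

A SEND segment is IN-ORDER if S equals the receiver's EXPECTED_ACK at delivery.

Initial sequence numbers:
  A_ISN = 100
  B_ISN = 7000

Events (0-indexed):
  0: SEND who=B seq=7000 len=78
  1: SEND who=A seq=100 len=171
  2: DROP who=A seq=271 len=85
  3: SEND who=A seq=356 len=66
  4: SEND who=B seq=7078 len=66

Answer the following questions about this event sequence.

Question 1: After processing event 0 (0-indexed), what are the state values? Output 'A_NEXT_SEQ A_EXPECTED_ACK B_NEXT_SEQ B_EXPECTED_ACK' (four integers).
After event 0: A_seq=100 A_ack=7078 B_seq=7078 B_ack=100

100 7078 7078 100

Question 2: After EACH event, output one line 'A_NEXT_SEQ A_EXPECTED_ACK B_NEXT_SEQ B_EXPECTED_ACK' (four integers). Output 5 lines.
100 7078 7078 100
271 7078 7078 271
356 7078 7078 271
422 7078 7078 271
422 7144 7144 271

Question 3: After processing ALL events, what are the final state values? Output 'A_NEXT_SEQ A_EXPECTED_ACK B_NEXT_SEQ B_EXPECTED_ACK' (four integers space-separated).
After event 0: A_seq=100 A_ack=7078 B_seq=7078 B_ack=100
After event 1: A_seq=271 A_ack=7078 B_seq=7078 B_ack=271
After event 2: A_seq=356 A_ack=7078 B_seq=7078 B_ack=271
After event 3: A_seq=422 A_ack=7078 B_seq=7078 B_ack=271
After event 4: A_seq=422 A_ack=7144 B_seq=7144 B_ack=271

Answer: 422 7144 7144 271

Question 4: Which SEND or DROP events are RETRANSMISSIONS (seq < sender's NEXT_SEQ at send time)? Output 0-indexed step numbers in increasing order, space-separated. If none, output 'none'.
Step 0: SEND seq=7000 -> fresh
Step 1: SEND seq=100 -> fresh
Step 2: DROP seq=271 -> fresh
Step 3: SEND seq=356 -> fresh
Step 4: SEND seq=7078 -> fresh

Answer: none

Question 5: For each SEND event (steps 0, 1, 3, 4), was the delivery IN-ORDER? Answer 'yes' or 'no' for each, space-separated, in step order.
Step 0: SEND seq=7000 -> in-order
Step 1: SEND seq=100 -> in-order
Step 3: SEND seq=356 -> out-of-order
Step 4: SEND seq=7078 -> in-order

Answer: yes yes no yes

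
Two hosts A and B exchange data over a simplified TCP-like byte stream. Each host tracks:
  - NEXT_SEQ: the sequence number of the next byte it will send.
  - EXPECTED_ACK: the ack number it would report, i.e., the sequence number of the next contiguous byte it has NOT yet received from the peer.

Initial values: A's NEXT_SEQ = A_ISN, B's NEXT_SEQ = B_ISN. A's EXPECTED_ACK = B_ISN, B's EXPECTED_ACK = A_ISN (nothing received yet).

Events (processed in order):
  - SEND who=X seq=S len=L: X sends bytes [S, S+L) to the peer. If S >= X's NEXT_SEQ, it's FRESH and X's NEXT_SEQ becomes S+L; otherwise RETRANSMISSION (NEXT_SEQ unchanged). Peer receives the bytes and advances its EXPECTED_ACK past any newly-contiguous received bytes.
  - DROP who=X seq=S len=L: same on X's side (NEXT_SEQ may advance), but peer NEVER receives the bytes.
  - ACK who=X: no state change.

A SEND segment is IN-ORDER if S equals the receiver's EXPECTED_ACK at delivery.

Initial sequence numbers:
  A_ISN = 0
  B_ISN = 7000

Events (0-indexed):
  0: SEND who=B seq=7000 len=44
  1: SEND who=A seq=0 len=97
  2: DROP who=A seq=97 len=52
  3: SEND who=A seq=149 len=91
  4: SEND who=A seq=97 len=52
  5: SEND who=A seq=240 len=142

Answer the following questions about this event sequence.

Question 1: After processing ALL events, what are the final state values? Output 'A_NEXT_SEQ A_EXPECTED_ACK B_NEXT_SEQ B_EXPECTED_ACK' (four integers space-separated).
After event 0: A_seq=0 A_ack=7044 B_seq=7044 B_ack=0
After event 1: A_seq=97 A_ack=7044 B_seq=7044 B_ack=97
After event 2: A_seq=149 A_ack=7044 B_seq=7044 B_ack=97
After event 3: A_seq=240 A_ack=7044 B_seq=7044 B_ack=97
After event 4: A_seq=240 A_ack=7044 B_seq=7044 B_ack=240
After event 5: A_seq=382 A_ack=7044 B_seq=7044 B_ack=382

Answer: 382 7044 7044 382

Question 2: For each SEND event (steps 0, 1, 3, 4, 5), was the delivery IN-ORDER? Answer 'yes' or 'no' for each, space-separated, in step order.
Step 0: SEND seq=7000 -> in-order
Step 1: SEND seq=0 -> in-order
Step 3: SEND seq=149 -> out-of-order
Step 4: SEND seq=97 -> in-order
Step 5: SEND seq=240 -> in-order

Answer: yes yes no yes yes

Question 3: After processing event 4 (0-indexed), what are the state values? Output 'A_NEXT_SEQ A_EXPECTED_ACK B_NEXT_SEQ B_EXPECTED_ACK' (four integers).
After event 0: A_seq=0 A_ack=7044 B_seq=7044 B_ack=0
After event 1: A_seq=97 A_ack=7044 B_seq=7044 B_ack=97
After event 2: A_seq=149 A_ack=7044 B_seq=7044 B_ack=97
After event 3: A_seq=240 A_ack=7044 B_seq=7044 B_ack=97
After event 4: A_seq=240 A_ack=7044 B_seq=7044 B_ack=240

240 7044 7044 240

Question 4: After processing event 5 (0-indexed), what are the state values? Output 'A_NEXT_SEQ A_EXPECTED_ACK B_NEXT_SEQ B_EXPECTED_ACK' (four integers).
After event 0: A_seq=0 A_ack=7044 B_seq=7044 B_ack=0
After event 1: A_seq=97 A_ack=7044 B_seq=7044 B_ack=97
After event 2: A_seq=149 A_ack=7044 B_seq=7044 B_ack=97
After event 3: A_seq=240 A_ack=7044 B_seq=7044 B_ack=97
After event 4: A_seq=240 A_ack=7044 B_seq=7044 B_ack=240
After event 5: A_seq=382 A_ack=7044 B_seq=7044 B_ack=382

382 7044 7044 382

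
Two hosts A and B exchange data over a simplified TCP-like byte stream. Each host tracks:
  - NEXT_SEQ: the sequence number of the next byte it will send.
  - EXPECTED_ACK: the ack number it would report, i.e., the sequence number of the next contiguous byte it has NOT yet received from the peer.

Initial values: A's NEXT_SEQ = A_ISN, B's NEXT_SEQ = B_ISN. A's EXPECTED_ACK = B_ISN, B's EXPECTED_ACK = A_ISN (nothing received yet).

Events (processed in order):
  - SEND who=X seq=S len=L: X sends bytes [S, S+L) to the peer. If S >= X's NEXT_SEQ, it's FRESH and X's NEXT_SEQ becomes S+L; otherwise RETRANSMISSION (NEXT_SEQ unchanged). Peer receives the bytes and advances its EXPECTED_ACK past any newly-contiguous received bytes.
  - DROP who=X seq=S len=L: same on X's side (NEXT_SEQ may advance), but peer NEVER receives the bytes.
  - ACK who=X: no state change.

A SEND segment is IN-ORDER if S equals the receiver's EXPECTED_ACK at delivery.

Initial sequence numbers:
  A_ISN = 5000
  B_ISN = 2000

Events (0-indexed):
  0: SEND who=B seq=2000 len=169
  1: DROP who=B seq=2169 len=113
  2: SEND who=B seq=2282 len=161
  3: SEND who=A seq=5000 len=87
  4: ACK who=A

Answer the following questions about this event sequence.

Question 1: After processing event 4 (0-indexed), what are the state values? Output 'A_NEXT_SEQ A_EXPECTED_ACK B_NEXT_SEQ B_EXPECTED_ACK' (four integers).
After event 0: A_seq=5000 A_ack=2169 B_seq=2169 B_ack=5000
After event 1: A_seq=5000 A_ack=2169 B_seq=2282 B_ack=5000
After event 2: A_seq=5000 A_ack=2169 B_seq=2443 B_ack=5000
After event 3: A_seq=5087 A_ack=2169 B_seq=2443 B_ack=5087
After event 4: A_seq=5087 A_ack=2169 B_seq=2443 B_ack=5087

5087 2169 2443 5087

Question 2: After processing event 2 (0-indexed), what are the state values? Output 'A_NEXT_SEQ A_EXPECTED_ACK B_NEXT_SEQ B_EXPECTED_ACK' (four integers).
After event 0: A_seq=5000 A_ack=2169 B_seq=2169 B_ack=5000
After event 1: A_seq=5000 A_ack=2169 B_seq=2282 B_ack=5000
After event 2: A_seq=5000 A_ack=2169 B_seq=2443 B_ack=5000

5000 2169 2443 5000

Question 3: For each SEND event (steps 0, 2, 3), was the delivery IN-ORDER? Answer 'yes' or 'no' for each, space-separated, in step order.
Answer: yes no yes

Derivation:
Step 0: SEND seq=2000 -> in-order
Step 2: SEND seq=2282 -> out-of-order
Step 3: SEND seq=5000 -> in-order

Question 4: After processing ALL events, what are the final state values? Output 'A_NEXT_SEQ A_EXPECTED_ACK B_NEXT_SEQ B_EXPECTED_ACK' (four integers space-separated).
Answer: 5087 2169 2443 5087

Derivation:
After event 0: A_seq=5000 A_ack=2169 B_seq=2169 B_ack=5000
After event 1: A_seq=5000 A_ack=2169 B_seq=2282 B_ack=5000
After event 2: A_seq=5000 A_ack=2169 B_seq=2443 B_ack=5000
After event 3: A_seq=5087 A_ack=2169 B_seq=2443 B_ack=5087
After event 4: A_seq=5087 A_ack=2169 B_seq=2443 B_ack=5087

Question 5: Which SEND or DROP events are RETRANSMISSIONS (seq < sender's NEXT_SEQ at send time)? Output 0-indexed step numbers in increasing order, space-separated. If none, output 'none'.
Answer: none

Derivation:
Step 0: SEND seq=2000 -> fresh
Step 1: DROP seq=2169 -> fresh
Step 2: SEND seq=2282 -> fresh
Step 3: SEND seq=5000 -> fresh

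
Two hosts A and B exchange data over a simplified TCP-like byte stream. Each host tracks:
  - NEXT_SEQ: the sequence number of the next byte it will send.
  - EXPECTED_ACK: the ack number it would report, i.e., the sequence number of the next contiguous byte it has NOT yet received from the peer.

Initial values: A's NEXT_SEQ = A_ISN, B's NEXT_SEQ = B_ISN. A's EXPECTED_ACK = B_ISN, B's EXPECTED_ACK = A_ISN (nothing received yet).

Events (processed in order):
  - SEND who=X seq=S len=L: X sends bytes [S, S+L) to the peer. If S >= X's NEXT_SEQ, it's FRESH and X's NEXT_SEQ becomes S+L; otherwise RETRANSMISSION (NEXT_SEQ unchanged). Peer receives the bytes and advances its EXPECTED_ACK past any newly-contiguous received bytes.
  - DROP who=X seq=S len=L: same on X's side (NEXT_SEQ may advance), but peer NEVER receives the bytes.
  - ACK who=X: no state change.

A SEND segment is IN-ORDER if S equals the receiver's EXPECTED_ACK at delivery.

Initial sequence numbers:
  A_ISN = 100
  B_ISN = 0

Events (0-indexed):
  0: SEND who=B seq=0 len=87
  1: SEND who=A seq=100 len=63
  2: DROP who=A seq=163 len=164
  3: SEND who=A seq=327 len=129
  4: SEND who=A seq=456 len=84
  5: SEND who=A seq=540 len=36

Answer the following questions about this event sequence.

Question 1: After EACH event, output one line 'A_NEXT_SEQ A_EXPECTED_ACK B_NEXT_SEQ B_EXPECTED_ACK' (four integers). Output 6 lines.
100 87 87 100
163 87 87 163
327 87 87 163
456 87 87 163
540 87 87 163
576 87 87 163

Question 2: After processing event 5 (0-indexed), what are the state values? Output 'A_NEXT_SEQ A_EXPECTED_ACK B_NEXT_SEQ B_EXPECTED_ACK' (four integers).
After event 0: A_seq=100 A_ack=87 B_seq=87 B_ack=100
After event 1: A_seq=163 A_ack=87 B_seq=87 B_ack=163
After event 2: A_seq=327 A_ack=87 B_seq=87 B_ack=163
After event 3: A_seq=456 A_ack=87 B_seq=87 B_ack=163
After event 4: A_seq=540 A_ack=87 B_seq=87 B_ack=163
After event 5: A_seq=576 A_ack=87 B_seq=87 B_ack=163

576 87 87 163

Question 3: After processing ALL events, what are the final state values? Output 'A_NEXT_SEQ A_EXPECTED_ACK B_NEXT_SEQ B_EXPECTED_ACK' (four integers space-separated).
Answer: 576 87 87 163

Derivation:
After event 0: A_seq=100 A_ack=87 B_seq=87 B_ack=100
After event 1: A_seq=163 A_ack=87 B_seq=87 B_ack=163
After event 2: A_seq=327 A_ack=87 B_seq=87 B_ack=163
After event 3: A_seq=456 A_ack=87 B_seq=87 B_ack=163
After event 4: A_seq=540 A_ack=87 B_seq=87 B_ack=163
After event 5: A_seq=576 A_ack=87 B_seq=87 B_ack=163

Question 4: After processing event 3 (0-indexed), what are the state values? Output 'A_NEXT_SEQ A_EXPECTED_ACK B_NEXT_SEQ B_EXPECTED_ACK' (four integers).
After event 0: A_seq=100 A_ack=87 B_seq=87 B_ack=100
After event 1: A_seq=163 A_ack=87 B_seq=87 B_ack=163
After event 2: A_seq=327 A_ack=87 B_seq=87 B_ack=163
After event 3: A_seq=456 A_ack=87 B_seq=87 B_ack=163

456 87 87 163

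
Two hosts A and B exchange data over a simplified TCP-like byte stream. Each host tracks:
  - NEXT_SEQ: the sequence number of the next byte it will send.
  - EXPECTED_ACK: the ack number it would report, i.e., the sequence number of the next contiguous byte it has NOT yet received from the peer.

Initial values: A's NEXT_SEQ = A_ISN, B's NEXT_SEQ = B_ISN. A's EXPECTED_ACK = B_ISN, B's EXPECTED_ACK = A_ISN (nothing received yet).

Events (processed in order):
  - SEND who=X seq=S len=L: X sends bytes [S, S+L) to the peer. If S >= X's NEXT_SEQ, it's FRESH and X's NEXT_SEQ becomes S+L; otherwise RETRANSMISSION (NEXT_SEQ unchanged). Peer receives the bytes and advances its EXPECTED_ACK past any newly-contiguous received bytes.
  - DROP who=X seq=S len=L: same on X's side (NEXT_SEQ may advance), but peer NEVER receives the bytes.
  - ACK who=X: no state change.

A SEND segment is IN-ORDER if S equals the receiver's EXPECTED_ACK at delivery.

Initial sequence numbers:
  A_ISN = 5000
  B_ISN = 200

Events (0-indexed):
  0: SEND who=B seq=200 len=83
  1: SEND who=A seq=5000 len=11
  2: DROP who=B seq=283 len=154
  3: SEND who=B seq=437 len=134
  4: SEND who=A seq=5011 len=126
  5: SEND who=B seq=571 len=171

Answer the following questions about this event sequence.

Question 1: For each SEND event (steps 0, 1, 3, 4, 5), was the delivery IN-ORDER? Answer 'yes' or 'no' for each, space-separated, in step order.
Answer: yes yes no yes no

Derivation:
Step 0: SEND seq=200 -> in-order
Step 1: SEND seq=5000 -> in-order
Step 3: SEND seq=437 -> out-of-order
Step 4: SEND seq=5011 -> in-order
Step 5: SEND seq=571 -> out-of-order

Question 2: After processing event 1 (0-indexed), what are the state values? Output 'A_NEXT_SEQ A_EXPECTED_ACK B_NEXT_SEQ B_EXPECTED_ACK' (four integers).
After event 0: A_seq=5000 A_ack=283 B_seq=283 B_ack=5000
After event 1: A_seq=5011 A_ack=283 B_seq=283 B_ack=5011

5011 283 283 5011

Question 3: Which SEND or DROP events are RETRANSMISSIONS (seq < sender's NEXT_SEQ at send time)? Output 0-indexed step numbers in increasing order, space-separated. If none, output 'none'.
Answer: none

Derivation:
Step 0: SEND seq=200 -> fresh
Step 1: SEND seq=5000 -> fresh
Step 2: DROP seq=283 -> fresh
Step 3: SEND seq=437 -> fresh
Step 4: SEND seq=5011 -> fresh
Step 5: SEND seq=571 -> fresh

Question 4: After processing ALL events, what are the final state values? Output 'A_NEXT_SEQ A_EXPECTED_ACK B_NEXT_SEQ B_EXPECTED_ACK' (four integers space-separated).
Answer: 5137 283 742 5137

Derivation:
After event 0: A_seq=5000 A_ack=283 B_seq=283 B_ack=5000
After event 1: A_seq=5011 A_ack=283 B_seq=283 B_ack=5011
After event 2: A_seq=5011 A_ack=283 B_seq=437 B_ack=5011
After event 3: A_seq=5011 A_ack=283 B_seq=571 B_ack=5011
After event 4: A_seq=5137 A_ack=283 B_seq=571 B_ack=5137
After event 5: A_seq=5137 A_ack=283 B_seq=742 B_ack=5137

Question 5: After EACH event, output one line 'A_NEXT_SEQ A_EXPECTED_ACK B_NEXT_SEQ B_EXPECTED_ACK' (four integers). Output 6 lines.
5000 283 283 5000
5011 283 283 5011
5011 283 437 5011
5011 283 571 5011
5137 283 571 5137
5137 283 742 5137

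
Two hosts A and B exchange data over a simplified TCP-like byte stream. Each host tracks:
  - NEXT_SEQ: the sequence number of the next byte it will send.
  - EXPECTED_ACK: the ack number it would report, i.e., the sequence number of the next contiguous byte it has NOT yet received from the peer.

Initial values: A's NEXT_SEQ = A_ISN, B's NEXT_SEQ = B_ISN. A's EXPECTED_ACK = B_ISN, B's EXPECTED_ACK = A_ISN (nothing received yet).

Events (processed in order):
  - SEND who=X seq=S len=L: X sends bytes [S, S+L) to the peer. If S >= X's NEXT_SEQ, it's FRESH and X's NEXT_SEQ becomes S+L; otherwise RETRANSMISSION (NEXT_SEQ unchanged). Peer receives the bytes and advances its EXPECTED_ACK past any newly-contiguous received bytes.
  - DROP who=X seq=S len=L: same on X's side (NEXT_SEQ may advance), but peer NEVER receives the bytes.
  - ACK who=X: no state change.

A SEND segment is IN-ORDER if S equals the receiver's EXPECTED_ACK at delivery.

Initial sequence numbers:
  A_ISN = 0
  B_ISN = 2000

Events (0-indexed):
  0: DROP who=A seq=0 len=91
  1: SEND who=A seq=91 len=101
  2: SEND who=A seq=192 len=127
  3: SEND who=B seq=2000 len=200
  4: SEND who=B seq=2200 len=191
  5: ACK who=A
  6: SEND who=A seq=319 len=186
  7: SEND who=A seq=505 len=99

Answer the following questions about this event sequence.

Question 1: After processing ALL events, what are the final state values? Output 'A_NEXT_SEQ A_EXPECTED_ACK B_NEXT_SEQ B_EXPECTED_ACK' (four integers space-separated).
Answer: 604 2391 2391 0

Derivation:
After event 0: A_seq=91 A_ack=2000 B_seq=2000 B_ack=0
After event 1: A_seq=192 A_ack=2000 B_seq=2000 B_ack=0
After event 2: A_seq=319 A_ack=2000 B_seq=2000 B_ack=0
After event 3: A_seq=319 A_ack=2200 B_seq=2200 B_ack=0
After event 4: A_seq=319 A_ack=2391 B_seq=2391 B_ack=0
After event 5: A_seq=319 A_ack=2391 B_seq=2391 B_ack=0
After event 6: A_seq=505 A_ack=2391 B_seq=2391 B_ack=0
After event 7: A_seq=604 A_ack=2391 B_seq=2391 B_ack=0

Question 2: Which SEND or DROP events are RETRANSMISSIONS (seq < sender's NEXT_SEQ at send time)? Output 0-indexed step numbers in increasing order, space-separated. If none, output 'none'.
Step 0: DROP seq=0 -> fresh
Step 1: SEND seq=91 -> fresh
Step 2: SEND seq=192 -> fresh
Step 3: SEND seq=2000 -> fresh
Step 4: SEND seq=2200 -> fresh
Step 6: SEND seq=319 -> fresh
Step 7: SEND seq=505 -> fresh

Answer: none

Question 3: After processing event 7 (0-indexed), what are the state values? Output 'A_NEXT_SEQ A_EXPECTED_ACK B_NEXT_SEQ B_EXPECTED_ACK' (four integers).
After event 0: A_seq=91 A_ack=2000 B_seq=2000 B_ack=0
After event 1: A_seq=192 A_ack=2000 B_seq=2000 B_ack=0
After event 2: A_seq=319 A_ack=2000 B_seq=2000 B_ack=0
After event 3: A_seq=319 A_ack=2200 B_seq=2200 B_ack=0
After event 4: A_seq=319 A_ack=2391 B_seq=2391 B_ack=0
After event 5: A_seq=319 A_ack=2391 B_seq=2391 B_ack=0
After event 6: A_seq=505 A_ack=2391 B_seq=2391 B_ack=0
After event 7: A_seq=604 A_ack=2391 B_seq=2391 B_ack=0

604 2391 2391 0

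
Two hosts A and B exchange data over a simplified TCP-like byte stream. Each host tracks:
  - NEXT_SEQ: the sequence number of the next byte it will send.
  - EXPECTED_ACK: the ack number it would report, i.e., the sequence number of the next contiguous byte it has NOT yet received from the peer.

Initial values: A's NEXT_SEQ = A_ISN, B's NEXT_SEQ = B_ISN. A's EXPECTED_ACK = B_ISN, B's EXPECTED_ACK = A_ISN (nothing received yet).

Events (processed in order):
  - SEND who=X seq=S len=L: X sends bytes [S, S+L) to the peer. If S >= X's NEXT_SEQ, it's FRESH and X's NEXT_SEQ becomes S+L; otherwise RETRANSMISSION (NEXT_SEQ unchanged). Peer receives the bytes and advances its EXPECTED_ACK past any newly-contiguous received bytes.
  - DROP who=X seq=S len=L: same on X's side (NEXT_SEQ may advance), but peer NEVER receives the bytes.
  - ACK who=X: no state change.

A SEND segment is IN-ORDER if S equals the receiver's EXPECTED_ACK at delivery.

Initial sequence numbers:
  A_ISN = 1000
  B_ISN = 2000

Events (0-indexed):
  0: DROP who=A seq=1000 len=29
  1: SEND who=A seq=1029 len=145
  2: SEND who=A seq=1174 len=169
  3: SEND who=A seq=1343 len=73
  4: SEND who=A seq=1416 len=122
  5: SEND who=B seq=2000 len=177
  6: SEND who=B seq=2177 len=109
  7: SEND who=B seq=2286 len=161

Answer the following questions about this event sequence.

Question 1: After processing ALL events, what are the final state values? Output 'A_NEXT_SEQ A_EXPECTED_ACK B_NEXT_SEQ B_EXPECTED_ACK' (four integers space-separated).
After event 0: A_seq=1029 A_ack=2000 B_seq=2000 B_ack=1000
After event 1: A_seq=1174 A_ack=2000 B_seq=2000 B_ack=1000
After event 2: A_seq=1343 A_ack=2000 B_seq=2000 B_ack=1000
After event 3: A_seq=1416 A_ack=2000 B_seq=2000 B_ack=1000
After event 4: A_seq=1538 A_ack=2000 B_seq=2000 B_ack=1000
After event 5: A_seq=1538 A_ack=2177 B_seq=2177 B_ack=1000
After event 6: A_seq=1538 A_ack=2286 B_seq=2286 B_ack=1000
After event 7: A_seq=1538 A_ack=2447 B_seq=2447 B_ack=1000

Answer: 1538 2447 2447 1000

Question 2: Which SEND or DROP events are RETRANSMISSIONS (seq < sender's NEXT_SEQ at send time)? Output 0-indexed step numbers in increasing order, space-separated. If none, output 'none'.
Step 0: DROP seq=1000 -> fresh
Step 1: SEND seq=1029 -> fresh
Step 2: SEND seq=1174 -> fresh
Step 3: SEND seq=1343 -> fresh
Step 4: SEND seq=1416 -> fresh
Step 5: SEND seq=2000 -> fresh
Step 6: SEND seq=2177 -> fresh
Step 7: SEND seq=2286 -> fresh

Answer: none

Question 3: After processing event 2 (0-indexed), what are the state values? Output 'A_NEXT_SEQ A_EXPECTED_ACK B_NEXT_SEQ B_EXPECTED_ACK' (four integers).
After event 0: A_seq=1029 A_ack=2000 B_seq=2000 B_ack=1000
After event 1: A_seq=1174 A_ack=2000 B_seq=2000 B_ack=1000
After event 2: A_seq=1343 A_ack=2000 B_seq=2000 B_ack=1000

1343 2000 2000 1000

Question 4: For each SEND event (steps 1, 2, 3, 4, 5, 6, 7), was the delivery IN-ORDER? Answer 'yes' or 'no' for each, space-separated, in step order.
Step 1: SEND seq=1029 -> out-of-order
Step 2: SEND seq=1174 -> out-of-order
Step 3: SEND seq=1343 -> out-of-order
Step 4: SEND seq=1416 -> out-of-order
Step 5: SEND seq=2000 -> in-order
Step 6: SEND seq=2177 -> in-order
Step 7: SEND seq=2286 -> in-order

Answer: no no no no yes yes yes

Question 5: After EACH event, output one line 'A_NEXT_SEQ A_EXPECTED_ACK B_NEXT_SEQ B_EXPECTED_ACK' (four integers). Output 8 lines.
1029 2000 2000 1000
1174 2000 2000 1000
1343 2000 2000 1000
1416 2000 2000 1000
1538 2000 2000 1000
1538 2177 2177 1000
1538 2286 2286 1000
1538 2447 2447 1000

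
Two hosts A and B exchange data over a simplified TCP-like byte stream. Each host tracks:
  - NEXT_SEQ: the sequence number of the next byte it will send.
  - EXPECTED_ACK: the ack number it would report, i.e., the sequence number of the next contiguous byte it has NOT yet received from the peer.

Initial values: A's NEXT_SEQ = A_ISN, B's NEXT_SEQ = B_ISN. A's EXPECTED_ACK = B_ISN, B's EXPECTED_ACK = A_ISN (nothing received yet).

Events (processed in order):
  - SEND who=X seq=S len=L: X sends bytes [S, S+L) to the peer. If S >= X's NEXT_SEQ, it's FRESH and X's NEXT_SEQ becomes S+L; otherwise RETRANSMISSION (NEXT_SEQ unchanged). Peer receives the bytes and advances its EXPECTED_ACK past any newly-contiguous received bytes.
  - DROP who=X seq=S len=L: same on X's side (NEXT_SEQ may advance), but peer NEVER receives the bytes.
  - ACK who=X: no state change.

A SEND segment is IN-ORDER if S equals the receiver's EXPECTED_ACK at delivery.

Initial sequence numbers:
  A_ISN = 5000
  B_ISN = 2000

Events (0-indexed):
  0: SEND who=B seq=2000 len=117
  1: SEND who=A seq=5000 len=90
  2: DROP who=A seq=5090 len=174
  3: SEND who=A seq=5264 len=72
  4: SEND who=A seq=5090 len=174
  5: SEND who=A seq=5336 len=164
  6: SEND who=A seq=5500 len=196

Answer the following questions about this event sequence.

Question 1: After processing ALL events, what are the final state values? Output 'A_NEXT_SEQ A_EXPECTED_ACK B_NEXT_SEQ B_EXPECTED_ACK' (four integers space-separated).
After event 0: A_seq=5000 A_ack=2117 B_seq=2117 B_ack=5000
After event 1: A_seq=5090 A_ack=2117 B_seq=2117 B_ack=5090
After event 2: A_seq=5264 A_ack=2117 B_seq=2117 B_ack=5090
After event 3: A_seq=5336 A_ack=2117 B_seq=2117 B_ack=5090
After event 4: A_seq=5336 A_ack=2117 B_seq=2117 B_ack=5336
After event 5: A_seq=5500 A_ack=2117 B_seq=2117 B_ack=5500
After event 6: A_seq=5696 A_ack=2117 B_seq=2117 B_ack=5696

Answer: 5696 2117 2117 5696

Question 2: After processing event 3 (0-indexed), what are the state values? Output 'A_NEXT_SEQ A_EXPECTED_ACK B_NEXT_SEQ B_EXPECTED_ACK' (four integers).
After event 0: A_seq=5000 A_ack=2117 B_seq=2117 B_ack=5000
After event 1: A_seq=5090 A_ack=2117 B_seq=2117 B_ack=5090
After event 2: A_seq=5264 A_ack=2117 B_seq=2117 B_ack=5090
After event 3: A_seq=5336 A_ack=2117 B_seq=2117 B_ack=5090

5336 2117 2117 5090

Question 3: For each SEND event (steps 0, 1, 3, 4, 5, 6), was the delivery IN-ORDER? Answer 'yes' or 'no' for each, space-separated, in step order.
Answer: yes yes no yes yes yes

Derivation:
Step 0: SEND seq=2000 -> in-order
Step 1: SEND seq=5000 -> in-order
Step 3: SEND seq=5264 -> out-of-order
Step 4: SEND seq=5090 -> in-order
Step 5: SEND seq=5336 -> in-order
Step 6: SEND seq=5500 -> in-order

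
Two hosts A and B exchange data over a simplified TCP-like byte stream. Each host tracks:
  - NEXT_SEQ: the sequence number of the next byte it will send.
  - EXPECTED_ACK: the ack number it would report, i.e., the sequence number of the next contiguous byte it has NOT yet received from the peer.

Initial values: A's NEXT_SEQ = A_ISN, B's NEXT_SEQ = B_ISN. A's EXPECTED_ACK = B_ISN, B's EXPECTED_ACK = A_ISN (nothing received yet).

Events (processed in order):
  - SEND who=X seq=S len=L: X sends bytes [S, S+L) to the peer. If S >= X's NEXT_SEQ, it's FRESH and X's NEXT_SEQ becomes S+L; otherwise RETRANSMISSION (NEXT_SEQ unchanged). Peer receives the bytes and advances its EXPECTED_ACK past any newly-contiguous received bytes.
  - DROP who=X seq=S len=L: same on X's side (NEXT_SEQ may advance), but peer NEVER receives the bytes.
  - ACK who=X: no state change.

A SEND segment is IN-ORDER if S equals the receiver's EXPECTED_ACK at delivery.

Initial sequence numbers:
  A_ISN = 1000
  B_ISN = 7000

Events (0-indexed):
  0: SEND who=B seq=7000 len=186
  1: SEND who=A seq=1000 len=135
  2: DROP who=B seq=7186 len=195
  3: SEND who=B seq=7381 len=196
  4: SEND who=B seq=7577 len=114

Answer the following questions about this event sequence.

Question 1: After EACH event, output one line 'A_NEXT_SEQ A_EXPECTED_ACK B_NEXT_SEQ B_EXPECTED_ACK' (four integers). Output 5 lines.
1000 7186 7186 1000
1135 7186 7186 1135
1135 7186 7381 1135
1135 7186 7577 1135
1135 7186 7691 1135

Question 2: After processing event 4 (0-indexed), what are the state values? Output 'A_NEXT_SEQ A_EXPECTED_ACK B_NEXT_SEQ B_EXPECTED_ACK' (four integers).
After event 0: A_seq=1000 A_ack=7186 B_seq=7186 B_ack=1000
After event 1: A_seq=1135 A_ack=7186 B_seq=7186 B_ack=1135
After event 2: A_seq=1135 A_ack=7186 B_seq=7381 B_ack=1135
After event 3: A_seq=1135 A_ack=7186 B_seq=7577 B_ack=1135
After event 4: A_seq=1135 A_ack=7186 B_seq=7691 B_ack=1135

1135 7186 7691 1135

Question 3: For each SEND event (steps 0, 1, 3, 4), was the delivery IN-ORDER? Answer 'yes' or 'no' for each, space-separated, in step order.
Answer: yes yes no no

Derivation:
Step 0: SEND seq=7000 -> in-order
Step 1: SEND seq=1000 -> in-order
Step 3: SEND seq=7381 -> out-of-order
Step 4: SEND seq=7577 -> out-of-order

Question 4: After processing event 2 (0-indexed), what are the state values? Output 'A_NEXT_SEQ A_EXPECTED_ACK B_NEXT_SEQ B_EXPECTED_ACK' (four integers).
After event 0: A_seq=1000 A_ack=7186 B_seq=7186 B_ack=1000
After event 1: A_seq=1135 A_ack=7186 B_seq=7186 B_ack=1135
After event 2: A_seq=1135 A_ack=7186 B_seq=7381 B_ack=1135

1135 7186 7381 1135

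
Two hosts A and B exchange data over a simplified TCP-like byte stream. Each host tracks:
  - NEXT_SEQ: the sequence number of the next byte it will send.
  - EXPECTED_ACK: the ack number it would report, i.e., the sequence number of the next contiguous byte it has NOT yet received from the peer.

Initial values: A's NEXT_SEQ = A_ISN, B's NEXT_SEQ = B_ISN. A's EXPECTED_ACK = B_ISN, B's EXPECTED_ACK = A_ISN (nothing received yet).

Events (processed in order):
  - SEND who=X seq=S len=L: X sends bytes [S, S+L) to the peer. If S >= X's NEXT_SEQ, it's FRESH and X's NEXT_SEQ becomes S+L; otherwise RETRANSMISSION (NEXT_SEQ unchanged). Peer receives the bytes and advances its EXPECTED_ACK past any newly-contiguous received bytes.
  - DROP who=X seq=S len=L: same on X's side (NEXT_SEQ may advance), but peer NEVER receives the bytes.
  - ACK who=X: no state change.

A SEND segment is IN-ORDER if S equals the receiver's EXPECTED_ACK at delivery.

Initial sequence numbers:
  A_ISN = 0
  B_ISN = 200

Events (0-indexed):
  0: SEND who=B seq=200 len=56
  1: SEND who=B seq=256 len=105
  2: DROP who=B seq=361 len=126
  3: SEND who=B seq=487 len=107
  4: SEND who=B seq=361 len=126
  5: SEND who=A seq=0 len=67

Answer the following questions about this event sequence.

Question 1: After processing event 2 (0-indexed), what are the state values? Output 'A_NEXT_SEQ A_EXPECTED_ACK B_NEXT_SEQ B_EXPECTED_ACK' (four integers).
After event 0: A_seq=0 A_ack=256 B_seq=256 B_ack=0
After event 1: A_seq=0 A_ack=361 B_seq=361 B_ack=0
After event 2: A_seq=0 A_ack=361 B_seq=487 B_ack=0

0 361 487 0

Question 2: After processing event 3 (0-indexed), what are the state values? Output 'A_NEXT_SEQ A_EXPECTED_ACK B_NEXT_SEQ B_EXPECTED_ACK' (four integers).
After event 0: A_seq=0 A_ack=256 B_seq=256 B_ack=0
After event 1: A_seq=0 A_ack=361 B_seq=361 B_ack=0
After event 2: A_seq=0 A_ack=361 B_seq=487 B_ack=0
After event 3: A_seq=0 A_ack=361 B_seq=594 B_ack=0

0 361 594 0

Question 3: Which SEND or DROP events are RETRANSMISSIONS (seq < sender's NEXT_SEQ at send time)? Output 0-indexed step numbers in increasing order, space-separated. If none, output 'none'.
Step 0: SEND seq=200 -> fresh
Step 1: SEND seq=256 -> fresh
Step 2: DROP seq=361 -> fresh
Step 3: SEND seq=487 -> fresh
Step 4: SEND seq=361 -> retransmit
Step 5: SEND seq=0 -> fresh

Answer: 4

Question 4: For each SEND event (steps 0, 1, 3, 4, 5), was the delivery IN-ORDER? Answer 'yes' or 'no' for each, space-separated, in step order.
Answer: yes yes no yes yes

Derivation:
Step 0: SEND seq=200 -> in-order
Step 1: SEND seq=256 -> in-order
Step 3: SEND seq=487 -> out-of-order
Step 4: SEND seq=361 -> in-order
Step 5: SEND seq=0 -> in-order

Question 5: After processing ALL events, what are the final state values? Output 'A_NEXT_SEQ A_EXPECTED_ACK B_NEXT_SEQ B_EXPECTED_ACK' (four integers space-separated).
Answer: 67 594 594 67

Derivation:
After event 0: A_seq=0 A_ack=256 B_seq=256 B_ack=0
After event 1: A_seq=0 A_ack=361 B_seq=361 B_ack=0
After event 2: A_seq=0 A_ack=361 B_seq=487 B_ack=0
After event 3: A_seq=0 A_ack=361 B_seq=594 B_ack=0
After event 4: A_seq=0 A_ack=594 B_seq=594 B_ack=0
After event 5: A_seq=67 A_ack=594 B_seq=594 B_ack=67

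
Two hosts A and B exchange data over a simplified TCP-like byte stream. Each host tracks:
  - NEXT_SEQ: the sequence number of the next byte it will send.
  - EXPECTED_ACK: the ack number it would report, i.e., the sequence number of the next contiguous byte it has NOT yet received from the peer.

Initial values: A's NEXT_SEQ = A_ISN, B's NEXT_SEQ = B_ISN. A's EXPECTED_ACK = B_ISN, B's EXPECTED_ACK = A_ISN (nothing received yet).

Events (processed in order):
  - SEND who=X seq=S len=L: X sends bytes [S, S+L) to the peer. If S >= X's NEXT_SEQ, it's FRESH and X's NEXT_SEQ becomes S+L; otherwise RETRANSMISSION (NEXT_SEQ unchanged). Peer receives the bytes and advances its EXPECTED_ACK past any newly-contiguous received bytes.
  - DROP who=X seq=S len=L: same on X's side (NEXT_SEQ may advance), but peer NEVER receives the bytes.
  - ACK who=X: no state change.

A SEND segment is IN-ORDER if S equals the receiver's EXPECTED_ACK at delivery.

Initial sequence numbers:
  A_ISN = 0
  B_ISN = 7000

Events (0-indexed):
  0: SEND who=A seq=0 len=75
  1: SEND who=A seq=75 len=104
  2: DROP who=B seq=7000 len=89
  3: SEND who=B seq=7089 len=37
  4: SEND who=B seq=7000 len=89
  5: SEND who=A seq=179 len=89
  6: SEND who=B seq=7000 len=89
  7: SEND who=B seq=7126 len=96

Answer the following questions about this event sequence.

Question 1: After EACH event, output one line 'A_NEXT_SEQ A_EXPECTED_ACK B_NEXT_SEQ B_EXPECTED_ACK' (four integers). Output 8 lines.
75 7000 7000 75
179 7000 7000 179
179 7000 7089 179
179 7000 7126 179
179 7126 7126 179
268 7126 7126 268
268 7126 7126 268
268 7222 7222 268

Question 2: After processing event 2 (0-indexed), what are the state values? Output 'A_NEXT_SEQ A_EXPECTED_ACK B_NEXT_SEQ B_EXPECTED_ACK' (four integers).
After event 0: A_seq=75 A_ack=7000 B_seq=7000 B_ack=75
After event 1: A_seq=179 A_ack=7000 B_seq=7000 B_ack=179
After event 2: A_seq=179 A_ack=7000 B_seq=7089 B_ack=179

179 7000 7089 179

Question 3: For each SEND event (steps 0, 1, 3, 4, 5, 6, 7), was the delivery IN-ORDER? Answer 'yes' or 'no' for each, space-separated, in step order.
Step 0: SEND seq=0 -> in-order
Step 1: SEND seq=75 -> in-order
Step 3: SEND seq=7089 -> out-of-order
Step 4: SEND seq=7000 -> in-order
Step 5: SEND seq=179 -> in-order
Step 6: SEND seq=7000 -> out-of-order
Step 7: SEND seq=7126 -> in-order

Answer: yes yes no yes yes no yes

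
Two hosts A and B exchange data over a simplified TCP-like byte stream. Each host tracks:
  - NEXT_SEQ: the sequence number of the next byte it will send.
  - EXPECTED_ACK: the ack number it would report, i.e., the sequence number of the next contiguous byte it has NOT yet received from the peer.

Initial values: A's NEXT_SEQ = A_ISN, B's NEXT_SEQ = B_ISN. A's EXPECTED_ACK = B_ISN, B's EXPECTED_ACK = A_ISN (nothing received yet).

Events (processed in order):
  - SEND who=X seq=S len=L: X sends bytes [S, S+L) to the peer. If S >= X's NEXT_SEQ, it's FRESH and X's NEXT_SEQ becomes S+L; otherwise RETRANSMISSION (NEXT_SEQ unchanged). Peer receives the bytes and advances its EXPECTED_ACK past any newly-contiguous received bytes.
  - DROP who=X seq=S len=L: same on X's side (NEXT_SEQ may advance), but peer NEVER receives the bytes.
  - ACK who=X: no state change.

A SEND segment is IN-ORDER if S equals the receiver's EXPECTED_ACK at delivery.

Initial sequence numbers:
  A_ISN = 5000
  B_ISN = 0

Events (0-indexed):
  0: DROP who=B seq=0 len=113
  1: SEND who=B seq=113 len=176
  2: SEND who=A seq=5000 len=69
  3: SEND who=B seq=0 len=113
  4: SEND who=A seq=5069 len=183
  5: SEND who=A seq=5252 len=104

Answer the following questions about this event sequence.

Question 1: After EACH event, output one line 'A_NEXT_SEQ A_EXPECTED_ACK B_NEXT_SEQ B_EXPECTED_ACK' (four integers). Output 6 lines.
5000 0 113 5000
5000 0 289 5000
5069 0 289 5069
5069 289 289 5069
5252 289 289 5252
5356 289 289 5356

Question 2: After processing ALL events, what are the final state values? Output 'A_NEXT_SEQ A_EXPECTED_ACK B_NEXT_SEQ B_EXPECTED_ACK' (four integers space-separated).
After event 0: A_seq=5000 A_ack=0 B_seq=113 B_ack=5000
After event 1: A_seq=5000 A_ack=0 B_seq=289 B_ack=5000
After event 2: A_seq=5069 A_ack=0 B_seq=289 B_ack=5069
After event 3: A_seq=5069 A_ack=289 B_seq=289 B_ack=5069
After event 4: A_seq=5252 A_ack=289 B_seq=289 B_ack=5252
After event 5: A_seq=5356 A_ack=289 B_seq=289 B_ack=5356

Answer: 5356 289 289 5356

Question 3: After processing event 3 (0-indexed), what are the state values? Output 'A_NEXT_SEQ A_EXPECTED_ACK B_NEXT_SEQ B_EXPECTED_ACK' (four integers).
After event 0: A_seq=5000 A_ack=0 B_seq=113 B_ack=5000
After event 1: A_seq=5000 A_ack=0 B_seq=289 B_ack=5000
After event 2: A_seq=5069 A_ack=0 B_seq=289 B_ack=5069
After event 3: A_seq=5069 A_ack=289 B_seq=289 B_ack=5069

5069 289 289 5069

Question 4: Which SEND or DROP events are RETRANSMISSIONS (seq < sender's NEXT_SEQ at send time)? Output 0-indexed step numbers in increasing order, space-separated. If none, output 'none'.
Step 0: DROP seq=0 -> fresh
Step 1: SEND seq=113 -> fresh
Step 2: SEND seq=5000 -> fresh
Step 3: SEND seq=0 -> retransmit
Step 4: SEND seq=5069 -> fresh
Step 5: SEND seq=5252 -> fresh

Answer: 3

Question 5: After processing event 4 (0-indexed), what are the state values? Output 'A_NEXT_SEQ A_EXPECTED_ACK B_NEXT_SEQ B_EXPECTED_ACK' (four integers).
After event 0: A_seq=5000 A_ack=0 B_seq=113 B_ack=5000
After event 1: A_seq=5000 A_ack=0 B_seq=289 B_ack=5000
After event 2: A_seq=5069 A_ack=0 B_seq=289 B_ack=5069
After event 3: A_seq=5069 A_ack=289 B_seq=289 B_ack=5069
After event 4: A_seq=5252 A_ack=289 B_seq=289 B_ack=5252

5252 289 289 5252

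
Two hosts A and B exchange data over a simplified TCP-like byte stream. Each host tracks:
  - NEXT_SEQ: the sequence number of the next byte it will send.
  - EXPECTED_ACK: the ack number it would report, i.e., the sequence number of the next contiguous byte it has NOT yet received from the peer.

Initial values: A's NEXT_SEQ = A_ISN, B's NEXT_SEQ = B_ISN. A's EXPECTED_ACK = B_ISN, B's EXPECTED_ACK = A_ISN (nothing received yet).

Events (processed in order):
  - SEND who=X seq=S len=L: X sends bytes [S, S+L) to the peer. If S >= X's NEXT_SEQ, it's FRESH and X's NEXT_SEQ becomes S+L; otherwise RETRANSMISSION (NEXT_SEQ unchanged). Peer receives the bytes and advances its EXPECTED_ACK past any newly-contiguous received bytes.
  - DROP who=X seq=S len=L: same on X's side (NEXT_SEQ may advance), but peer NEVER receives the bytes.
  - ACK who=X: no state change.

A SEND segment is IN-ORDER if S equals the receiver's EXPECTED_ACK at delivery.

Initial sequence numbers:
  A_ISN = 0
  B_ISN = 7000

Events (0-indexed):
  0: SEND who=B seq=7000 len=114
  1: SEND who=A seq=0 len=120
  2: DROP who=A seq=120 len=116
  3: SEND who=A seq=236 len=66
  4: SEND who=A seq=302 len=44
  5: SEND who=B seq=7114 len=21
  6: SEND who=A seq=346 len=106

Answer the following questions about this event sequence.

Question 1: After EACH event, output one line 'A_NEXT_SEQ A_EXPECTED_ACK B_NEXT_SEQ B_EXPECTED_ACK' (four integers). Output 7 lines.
0 7114 7114 0
120 7114 7114 120
236 7114 7114 120
302 7114 7114 120
346 7114 7114 120
346 7135 7135 120
452 7135 7135 120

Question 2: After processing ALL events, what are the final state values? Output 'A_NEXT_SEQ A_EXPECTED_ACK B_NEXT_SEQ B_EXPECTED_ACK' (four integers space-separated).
After event 0: A_seq=0 A_ack=7114 B_seq=7114 B_ack=0
After event 1: A_seq=120 A_ack=7114 B_seq=7114 B_ack=120
After event 2: A_seq=236 A_ack=7114 B_seq=7114 B_ack=120
After event 3: A_seq=302 A_ack=7114 B_seq=7114 B_ack=120
After event 4: A_seq=346 A_ack=7114 B_seq=7114 B_ack=120
After event 5: A_seq=346 A_ack=7135 B_seq=7135 B_ack=120
After event 6: A_seq=452 A_ack=7135 B_seq=7135 B_ack=120

Answer: 452 7135 7135 120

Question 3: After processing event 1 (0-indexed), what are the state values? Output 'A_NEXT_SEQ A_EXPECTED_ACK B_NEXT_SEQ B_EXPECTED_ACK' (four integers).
After event 0: A_seq=0 A_ack=7114 B_seq=7114 B_ack=0
After event 1: A_seq=120 A_ack=7114 B_seq=7114 B_ack=120

120 7114 7114 120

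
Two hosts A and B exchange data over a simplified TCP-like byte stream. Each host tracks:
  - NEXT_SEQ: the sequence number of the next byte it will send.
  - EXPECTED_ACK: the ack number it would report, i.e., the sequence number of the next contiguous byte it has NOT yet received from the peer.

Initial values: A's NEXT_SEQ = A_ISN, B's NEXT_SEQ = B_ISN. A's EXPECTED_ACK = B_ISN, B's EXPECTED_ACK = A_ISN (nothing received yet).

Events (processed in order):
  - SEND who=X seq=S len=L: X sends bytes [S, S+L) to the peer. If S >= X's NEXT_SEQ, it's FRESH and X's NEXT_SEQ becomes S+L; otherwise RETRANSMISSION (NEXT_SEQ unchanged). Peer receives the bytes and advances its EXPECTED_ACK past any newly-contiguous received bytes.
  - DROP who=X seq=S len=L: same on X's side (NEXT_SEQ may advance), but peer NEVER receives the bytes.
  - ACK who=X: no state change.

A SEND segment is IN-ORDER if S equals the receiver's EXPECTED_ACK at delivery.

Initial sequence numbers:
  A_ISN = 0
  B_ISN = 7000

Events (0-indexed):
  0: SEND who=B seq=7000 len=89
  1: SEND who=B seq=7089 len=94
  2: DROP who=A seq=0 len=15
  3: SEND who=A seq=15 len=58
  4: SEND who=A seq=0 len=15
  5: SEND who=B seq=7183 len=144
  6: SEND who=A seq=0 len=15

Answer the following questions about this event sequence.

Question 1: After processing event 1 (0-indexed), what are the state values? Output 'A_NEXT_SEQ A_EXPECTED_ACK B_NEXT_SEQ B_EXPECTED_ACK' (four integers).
After event 0: A_seq=0 A_ack=7089 B_seq=7089 B_ack=0
After event 1: A_seq=0 A_ack=7183 B_seq=7183 B_ack=0

0 7183 7183 0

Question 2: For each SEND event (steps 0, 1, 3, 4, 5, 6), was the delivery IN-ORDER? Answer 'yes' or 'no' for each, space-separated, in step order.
Step 0: SEND seq=7000 -> in-order
Step 1: SEND seq=7089 -> in-order
Step 3: SEND seq=15 -> out-of-order
Step 4: SEND seq=0 -> in-order
Step 5: SEND seq=7183 -> in-order
Step 6: SEND seq=0 -> out-of-order

Answer: yes yes no yes yes no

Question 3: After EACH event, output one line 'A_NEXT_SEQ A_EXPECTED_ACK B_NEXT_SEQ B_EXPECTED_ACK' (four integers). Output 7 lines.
0 7089 7089 0
0 7183 7183 0
15 7183 7183 0
73 7183 7183 0
73 7183 7183 73
73 7327 7327 73
73 7327 7327 73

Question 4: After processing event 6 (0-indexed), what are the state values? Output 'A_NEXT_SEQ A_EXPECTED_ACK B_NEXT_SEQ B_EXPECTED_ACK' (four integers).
After event 0: A_seq=0 A_ack=7089 B_seq=7089 B_ack=0
After event 1: A_seq=0 A_ack=7183 B_seq=7183 B_ack=0
After event 2: A_seq=15 A_ack=7183 B_seq=7183 B_ack=0
After event 3: A_seq=73 A_ack=7183 B_seq=7183 B_ack=0
After event 4: A_seq=73 A_ack=7183 B_seq=7183 B_ack=73
After event 5: A_seq=73 A_ack=7327 B_seq=7327 B_ack=73
After event 6: A_seq=73 A_ack=7327 B_seq=7327 B_ack=73

73 7327 7327 73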